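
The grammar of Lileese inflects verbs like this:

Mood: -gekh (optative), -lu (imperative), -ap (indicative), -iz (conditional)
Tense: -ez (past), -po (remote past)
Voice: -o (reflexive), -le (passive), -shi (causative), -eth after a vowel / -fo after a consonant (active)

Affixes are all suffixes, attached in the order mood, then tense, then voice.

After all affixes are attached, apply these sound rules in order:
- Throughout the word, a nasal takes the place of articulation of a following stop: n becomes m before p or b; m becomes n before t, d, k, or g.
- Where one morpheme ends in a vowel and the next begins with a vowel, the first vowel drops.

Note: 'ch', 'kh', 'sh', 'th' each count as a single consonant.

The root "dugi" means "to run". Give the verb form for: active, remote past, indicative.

dugappeth

Attach mood indicative -ap → dugiap.
Attach tense remote past -po → dugiappo.
Attach voice active -eth (after vowel 'o') → dugiappoeth.
Nasal assimilation: no change.
Apply vowel deletion: dugiappoeth → dugappeth.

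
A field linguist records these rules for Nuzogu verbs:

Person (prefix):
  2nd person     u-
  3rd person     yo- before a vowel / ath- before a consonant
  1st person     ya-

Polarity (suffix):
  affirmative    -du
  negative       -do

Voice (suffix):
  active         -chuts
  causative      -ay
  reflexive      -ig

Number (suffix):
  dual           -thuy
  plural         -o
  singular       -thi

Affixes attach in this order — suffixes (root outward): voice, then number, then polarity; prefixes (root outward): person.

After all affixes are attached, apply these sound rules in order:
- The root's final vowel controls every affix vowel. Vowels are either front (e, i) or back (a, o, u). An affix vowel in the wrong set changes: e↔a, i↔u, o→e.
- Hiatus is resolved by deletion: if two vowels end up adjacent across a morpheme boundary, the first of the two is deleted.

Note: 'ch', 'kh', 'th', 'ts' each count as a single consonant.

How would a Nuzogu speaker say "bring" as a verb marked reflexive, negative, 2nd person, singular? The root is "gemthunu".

ugemthunugthudo

Attach voice reflexive -ig → gemthunuig.
Attach number singular -thi → gemthunuigthi.
Attach person 2nd person u- → ugemthunuigthi.
Attach polarity negative -do → ugemthunuigthido.
Apply vowel harmony: ugemthunuigthido → ugemthunuugthudo.
Apply vowel deletion: ugemthunuugthudo → ugemthunugthudo.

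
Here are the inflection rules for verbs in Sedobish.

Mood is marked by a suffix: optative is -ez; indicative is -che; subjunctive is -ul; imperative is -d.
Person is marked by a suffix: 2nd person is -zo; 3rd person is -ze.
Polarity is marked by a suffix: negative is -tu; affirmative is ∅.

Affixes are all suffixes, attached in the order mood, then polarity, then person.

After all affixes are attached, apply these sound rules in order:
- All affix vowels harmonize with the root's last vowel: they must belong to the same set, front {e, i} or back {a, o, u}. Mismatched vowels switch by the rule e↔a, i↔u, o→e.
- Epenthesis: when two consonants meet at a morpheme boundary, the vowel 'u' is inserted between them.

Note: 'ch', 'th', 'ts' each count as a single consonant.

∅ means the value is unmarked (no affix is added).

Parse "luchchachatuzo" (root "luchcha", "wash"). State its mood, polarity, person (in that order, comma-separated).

indicative, negative, 2nd person

Segment: luchcha-che-tu-zo.
mood: -che → indicative.
polarity: -tu → negative.
person: -zo → 2nd person.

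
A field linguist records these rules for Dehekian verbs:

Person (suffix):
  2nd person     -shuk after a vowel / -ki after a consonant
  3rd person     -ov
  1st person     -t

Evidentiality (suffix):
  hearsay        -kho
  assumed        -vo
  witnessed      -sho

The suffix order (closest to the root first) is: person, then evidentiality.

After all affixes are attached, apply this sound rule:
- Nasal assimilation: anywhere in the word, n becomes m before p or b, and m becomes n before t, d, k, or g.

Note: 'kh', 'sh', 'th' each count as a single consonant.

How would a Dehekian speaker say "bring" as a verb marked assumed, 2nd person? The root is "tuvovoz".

Attach person 2nd person -ki (after consonant 'z') → tuvovozki.
Attach evidentiality assumed -vo → tuvovozkivo.
Nasal assimilation: no change.

tuvovozkivo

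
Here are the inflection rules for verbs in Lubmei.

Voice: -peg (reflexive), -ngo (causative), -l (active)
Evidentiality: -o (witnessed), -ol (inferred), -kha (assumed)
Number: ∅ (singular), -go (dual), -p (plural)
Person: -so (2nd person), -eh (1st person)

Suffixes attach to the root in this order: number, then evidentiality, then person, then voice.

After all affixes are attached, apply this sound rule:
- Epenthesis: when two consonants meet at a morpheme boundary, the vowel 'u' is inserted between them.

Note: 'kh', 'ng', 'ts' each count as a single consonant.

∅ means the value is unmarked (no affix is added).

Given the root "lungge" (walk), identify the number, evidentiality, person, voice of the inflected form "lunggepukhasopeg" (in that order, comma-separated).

plural, assumed, 2nd person, reflexive

Segment: lungge-p-kha-so-peg.
number: -p → plural.
evidentiality: -kha → assumed.
person: -so → 2nd person.
voice: -peg → reflexive.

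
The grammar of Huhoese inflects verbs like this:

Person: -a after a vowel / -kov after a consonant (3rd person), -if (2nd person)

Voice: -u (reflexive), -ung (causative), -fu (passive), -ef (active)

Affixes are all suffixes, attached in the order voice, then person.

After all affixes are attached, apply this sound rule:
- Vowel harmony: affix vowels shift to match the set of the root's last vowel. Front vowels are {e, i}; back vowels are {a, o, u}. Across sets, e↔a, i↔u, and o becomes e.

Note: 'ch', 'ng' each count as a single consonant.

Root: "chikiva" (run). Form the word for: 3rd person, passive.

Attach voice passive -fu → chikivafu.
Attach person 3rd person -a (after vowel 'u') → chikivafua.
Vowel harmony: no change.

chikivafua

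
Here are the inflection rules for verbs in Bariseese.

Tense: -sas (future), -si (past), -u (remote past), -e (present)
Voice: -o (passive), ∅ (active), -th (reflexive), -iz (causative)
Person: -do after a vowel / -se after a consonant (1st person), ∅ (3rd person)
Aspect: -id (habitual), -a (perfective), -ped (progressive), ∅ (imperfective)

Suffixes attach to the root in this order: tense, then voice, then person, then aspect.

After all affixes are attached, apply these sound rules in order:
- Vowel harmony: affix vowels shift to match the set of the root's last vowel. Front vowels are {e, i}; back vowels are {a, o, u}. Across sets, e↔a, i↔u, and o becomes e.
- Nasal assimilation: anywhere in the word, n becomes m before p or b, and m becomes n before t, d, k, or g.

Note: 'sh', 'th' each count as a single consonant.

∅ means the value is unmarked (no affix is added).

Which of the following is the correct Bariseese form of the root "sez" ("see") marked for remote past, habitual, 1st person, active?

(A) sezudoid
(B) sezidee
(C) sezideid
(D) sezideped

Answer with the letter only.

C

Attach tense remote past -u → sezu.
voice = active: zero marking, form stays sezu.
Attach person 1st person -do (after vowel 'u') → sezudo.
Attach aspect habitual -id → sezudoid.
Apply vowel harmony: sezudoid → sezideid.
Nasal assimilation: no change.
So the correct form is sezideid, option (C).
(A) sezudoid is wrong: it fails to apply the sound rule(s).
(B) sezidee is wrong: it uses perfective instead of habitual for aspect.
(D) sezideped is wrong: it uses progressive instead of habitual for aspect.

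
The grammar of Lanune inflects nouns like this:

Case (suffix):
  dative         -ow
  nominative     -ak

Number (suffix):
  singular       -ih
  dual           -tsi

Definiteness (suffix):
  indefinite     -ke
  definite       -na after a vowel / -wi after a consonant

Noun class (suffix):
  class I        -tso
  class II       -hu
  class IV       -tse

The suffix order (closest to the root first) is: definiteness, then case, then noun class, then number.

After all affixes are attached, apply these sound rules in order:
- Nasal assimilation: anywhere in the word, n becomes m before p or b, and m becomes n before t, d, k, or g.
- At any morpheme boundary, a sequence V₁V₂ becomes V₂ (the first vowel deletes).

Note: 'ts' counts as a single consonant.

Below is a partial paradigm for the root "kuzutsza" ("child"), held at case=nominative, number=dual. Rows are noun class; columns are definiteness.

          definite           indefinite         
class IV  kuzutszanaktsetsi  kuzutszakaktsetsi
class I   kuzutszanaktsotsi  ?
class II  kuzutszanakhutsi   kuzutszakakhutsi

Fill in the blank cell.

Attach definiteness indefinite -ke → kuzutszake.
Attach case nominative -ak → kuzutszakeak.
Attach noun class class I -tso → kuzutszakeaktso.
Attach number dual -tsi → kuzutszakeaktsotsi.
Nasal assimilation: no change.
Apply vowel deletion: kuzutszakeaktsotsi → kuzutszakaktsotsi.

kuzutszakaktsotsi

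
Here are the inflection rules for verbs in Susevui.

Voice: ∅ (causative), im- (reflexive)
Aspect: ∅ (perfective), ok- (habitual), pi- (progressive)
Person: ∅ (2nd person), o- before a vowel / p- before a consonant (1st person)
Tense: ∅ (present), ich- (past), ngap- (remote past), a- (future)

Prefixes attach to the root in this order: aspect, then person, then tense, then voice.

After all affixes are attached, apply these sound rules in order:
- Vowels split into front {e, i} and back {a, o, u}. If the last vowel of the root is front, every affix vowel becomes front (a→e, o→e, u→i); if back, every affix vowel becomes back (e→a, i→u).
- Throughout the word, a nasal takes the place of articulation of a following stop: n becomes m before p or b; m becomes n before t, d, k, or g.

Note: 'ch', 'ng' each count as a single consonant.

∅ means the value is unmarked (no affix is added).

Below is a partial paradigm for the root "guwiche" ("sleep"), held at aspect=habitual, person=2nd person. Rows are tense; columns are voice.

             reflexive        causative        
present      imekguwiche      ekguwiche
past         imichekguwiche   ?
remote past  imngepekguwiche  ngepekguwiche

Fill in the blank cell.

Attach aspect habitual ok- → okguwiche.
person = 2nd person: zero marking, form stays okguwiche.
Attach tense past ich- → ichokguwiche.
voice = causative: zero marking, form stays ichokguwiche.
Apply vowel harmony: ichokguwiche → ichekguwiche.
Nasal assimilation: no change.

ichekguwiche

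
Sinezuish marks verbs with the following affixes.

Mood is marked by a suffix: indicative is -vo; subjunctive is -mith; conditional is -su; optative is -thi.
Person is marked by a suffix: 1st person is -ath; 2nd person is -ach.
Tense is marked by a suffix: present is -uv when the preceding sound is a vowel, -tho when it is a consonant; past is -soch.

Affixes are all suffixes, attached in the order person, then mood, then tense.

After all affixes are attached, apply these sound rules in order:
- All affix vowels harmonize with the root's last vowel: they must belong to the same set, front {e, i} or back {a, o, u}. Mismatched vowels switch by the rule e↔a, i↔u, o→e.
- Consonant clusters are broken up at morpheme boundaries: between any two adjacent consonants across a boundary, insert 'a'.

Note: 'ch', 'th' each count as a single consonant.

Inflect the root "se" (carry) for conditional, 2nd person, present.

seechasiiv

Attach person 2nd person -ach → seach.
Attach mood conditional -su → seachsu.
Attach tense present -uv (after vowel 'u') → seachsuuv.
Apply vowel harmony: seachsuuv → seechsiiv.
Apply epenthesis: seechsiiv → seechasiiv.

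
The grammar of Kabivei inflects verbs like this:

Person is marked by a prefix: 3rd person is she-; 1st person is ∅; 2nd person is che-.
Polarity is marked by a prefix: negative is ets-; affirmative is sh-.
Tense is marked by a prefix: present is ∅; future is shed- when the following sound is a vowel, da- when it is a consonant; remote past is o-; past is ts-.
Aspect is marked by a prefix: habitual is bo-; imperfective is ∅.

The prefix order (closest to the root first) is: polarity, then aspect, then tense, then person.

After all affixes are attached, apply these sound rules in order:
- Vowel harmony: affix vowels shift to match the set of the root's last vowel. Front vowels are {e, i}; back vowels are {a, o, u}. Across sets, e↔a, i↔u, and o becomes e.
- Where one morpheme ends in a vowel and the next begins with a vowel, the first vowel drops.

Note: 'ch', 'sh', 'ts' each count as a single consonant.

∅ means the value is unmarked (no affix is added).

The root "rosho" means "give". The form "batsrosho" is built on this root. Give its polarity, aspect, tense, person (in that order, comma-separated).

negative, habitual, present, 1st person

Segment: bo-ets-rosho.
polarity: ets- → negative.
aspect: bo- → habitual.
tense: ∅ → present.
person: ∅ → 1st person.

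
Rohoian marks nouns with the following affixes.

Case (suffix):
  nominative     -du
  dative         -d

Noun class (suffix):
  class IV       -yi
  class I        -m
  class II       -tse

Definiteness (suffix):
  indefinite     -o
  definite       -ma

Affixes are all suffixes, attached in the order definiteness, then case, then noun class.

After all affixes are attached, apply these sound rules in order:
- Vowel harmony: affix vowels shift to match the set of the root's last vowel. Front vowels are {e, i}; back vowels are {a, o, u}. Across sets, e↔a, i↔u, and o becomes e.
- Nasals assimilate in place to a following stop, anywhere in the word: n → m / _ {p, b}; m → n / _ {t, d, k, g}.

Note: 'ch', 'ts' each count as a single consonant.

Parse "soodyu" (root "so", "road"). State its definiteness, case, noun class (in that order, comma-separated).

indefinite, dative, class IV

Segment: so-o-d-yi.
definiteness: -o → indefinite.
case: -d → dative.
noun class: -yi → class IV.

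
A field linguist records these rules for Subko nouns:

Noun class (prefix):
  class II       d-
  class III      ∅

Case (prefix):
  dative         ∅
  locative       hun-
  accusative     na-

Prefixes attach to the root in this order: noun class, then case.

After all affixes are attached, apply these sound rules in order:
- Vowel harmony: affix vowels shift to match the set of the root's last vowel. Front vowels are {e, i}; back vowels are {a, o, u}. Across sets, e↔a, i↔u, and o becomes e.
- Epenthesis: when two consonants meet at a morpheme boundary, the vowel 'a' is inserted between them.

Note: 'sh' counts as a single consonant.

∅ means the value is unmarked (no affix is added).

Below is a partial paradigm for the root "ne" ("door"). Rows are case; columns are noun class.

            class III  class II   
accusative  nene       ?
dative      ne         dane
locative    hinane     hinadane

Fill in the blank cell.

Attach noun class class II d- → dne.
Attach case accusative na- → nadne.
Apply vowel harmony: nadne → nedne.
Apply epenthesis: nedne → nedane.

nedane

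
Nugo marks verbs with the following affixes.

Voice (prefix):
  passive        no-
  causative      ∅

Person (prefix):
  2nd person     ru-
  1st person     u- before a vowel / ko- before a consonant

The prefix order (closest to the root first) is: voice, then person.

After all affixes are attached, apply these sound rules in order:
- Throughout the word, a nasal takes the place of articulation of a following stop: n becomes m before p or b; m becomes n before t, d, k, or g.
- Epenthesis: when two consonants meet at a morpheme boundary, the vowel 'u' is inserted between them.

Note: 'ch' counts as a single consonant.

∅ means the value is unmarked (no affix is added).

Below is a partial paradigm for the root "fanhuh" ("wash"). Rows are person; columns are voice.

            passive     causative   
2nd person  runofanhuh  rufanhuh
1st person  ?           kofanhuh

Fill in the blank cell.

konofanhuh

Attach voice passive no- → nofanhuh.
Attach person 1st person ko- (before consonant 'n') → konofanhuh.
Nasal assimilation: no change.
Epenthesis: no change.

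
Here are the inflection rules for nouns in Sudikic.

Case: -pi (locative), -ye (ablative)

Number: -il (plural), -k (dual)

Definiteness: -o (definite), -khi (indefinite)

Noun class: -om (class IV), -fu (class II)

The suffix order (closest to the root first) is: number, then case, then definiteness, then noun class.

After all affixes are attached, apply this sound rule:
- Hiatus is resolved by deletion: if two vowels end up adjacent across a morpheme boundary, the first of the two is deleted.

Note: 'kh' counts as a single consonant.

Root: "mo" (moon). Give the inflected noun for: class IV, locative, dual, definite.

Attach number dual -k → mok.
Attach case locative -pi → mokpi.
Attach definiteness definite -o → mokpio.
Attach noun class class IV -om → mokpioom.
Apply vowel deletion: mokpioom → mokpom.

mokpom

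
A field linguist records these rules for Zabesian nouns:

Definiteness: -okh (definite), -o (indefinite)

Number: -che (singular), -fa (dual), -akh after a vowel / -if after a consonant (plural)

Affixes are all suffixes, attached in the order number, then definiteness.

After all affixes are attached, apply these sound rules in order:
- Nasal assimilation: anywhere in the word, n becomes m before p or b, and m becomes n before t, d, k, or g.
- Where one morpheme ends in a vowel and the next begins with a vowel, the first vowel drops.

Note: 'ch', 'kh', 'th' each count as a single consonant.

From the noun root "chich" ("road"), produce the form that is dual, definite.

Attach number dual -fa → chichfa.
Attach definiteness definite -okh → chichfaokh.
Nasal assimilation: no change.
Apply vowel deletion: chichfaokh → chichfokh.

chichfokh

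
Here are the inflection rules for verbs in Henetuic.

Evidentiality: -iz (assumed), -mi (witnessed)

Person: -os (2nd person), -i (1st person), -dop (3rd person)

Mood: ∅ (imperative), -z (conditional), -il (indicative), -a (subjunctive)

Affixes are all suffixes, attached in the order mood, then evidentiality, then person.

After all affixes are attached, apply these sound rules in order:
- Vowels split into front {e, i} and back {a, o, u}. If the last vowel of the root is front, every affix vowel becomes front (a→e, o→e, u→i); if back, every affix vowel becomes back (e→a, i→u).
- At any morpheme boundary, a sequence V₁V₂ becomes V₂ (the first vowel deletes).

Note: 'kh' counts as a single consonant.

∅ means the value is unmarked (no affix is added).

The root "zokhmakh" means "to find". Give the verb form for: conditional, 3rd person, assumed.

Attach mood conditional -z → zokhmakhz.
Attach evidentiality assumed -iz → zokhmakhziz.
Attach person 3rd person -dop → zokhmakhzizdop.
Apply vowel harmony: zokhmakhzizdop → zokhmakhzuzdop.
Vowel deletion: no change.

zokhmakhzuzdop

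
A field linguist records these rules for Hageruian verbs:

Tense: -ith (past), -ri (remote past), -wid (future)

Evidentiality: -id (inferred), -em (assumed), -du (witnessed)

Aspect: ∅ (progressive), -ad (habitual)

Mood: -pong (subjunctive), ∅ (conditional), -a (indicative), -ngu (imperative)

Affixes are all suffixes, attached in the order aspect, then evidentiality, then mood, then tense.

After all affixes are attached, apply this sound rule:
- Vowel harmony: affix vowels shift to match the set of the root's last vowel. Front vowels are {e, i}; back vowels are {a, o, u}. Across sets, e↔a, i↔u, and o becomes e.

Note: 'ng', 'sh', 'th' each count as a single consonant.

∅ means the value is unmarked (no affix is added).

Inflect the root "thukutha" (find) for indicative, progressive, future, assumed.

thukuthaamawud

aspect = progressive: zero marking, form stays thukutha.
Attach evidentiality assumed -em → thukuthaem.
Attach mood indicative -a → thukuthaema.
Attach tense future -wid → thukuthaemawid.
Apply vowel harmony: thukuthaemawid → thukuthaamawud.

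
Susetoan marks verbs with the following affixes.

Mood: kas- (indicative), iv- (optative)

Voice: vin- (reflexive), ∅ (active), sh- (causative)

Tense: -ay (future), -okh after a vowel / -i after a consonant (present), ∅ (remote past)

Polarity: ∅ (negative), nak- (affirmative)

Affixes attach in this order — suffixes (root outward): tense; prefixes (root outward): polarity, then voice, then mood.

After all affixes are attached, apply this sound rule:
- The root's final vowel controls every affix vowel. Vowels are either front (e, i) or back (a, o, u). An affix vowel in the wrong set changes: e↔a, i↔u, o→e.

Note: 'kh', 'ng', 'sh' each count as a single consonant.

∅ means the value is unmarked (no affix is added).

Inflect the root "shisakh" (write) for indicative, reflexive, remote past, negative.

kasvunshisakh

tense = remote past: zero marking, form stays shisakh.
polarity = negative: zero marking, form stays shisakh.
Attach voice reflexive vin- → vinshisakh.
Attach mood indicative kas- → kasvinshisakh.
Apply vowel harmony: kasvinshisakh → kasvunshisakh.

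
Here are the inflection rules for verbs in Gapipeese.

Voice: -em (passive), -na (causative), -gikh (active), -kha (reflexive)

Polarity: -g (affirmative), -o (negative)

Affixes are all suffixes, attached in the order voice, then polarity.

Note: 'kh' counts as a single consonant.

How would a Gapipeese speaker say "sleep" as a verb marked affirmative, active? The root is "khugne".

Attach voice active -gikh → khugnegikh.
Attach polarity affirmative -g → khugnegikhg.

khugnegikhg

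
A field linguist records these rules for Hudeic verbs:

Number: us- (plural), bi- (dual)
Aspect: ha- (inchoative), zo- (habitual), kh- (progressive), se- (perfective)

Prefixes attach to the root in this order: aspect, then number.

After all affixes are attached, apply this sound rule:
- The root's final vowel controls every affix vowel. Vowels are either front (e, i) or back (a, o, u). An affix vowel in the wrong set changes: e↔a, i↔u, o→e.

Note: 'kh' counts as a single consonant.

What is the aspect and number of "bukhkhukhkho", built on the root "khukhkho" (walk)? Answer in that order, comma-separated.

Segment: bi-kh-khukhkho.
aspect: kh- → progressive.
number: bi- → dual.

progressive, dual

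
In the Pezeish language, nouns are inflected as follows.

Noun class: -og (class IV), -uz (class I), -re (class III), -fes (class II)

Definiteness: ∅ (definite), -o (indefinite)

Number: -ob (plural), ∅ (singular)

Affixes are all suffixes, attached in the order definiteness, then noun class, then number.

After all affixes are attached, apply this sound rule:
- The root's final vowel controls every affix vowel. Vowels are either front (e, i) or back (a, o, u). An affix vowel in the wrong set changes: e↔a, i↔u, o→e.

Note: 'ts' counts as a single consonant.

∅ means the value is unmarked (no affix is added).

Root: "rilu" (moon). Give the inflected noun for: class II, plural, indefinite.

Attach definiteness indefinite -o → riluo.
Attach noun class class II -fes → riluofes.
Attach number plural -ob → riluofesob.
Apply vowel harmony: riluofesob → riluofasob.

riluofasob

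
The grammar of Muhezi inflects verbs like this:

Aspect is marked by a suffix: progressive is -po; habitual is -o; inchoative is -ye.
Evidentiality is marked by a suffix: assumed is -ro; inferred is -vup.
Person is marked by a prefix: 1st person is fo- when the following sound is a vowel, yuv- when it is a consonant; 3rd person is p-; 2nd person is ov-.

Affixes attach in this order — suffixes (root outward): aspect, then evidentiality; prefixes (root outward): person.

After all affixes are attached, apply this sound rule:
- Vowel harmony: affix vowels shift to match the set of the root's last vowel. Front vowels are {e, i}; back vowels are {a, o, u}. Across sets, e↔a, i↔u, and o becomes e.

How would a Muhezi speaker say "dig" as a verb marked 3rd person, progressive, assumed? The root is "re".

Attach aspect progressive -po → repo.
Attach person 3rd person p- → prepo.
Attach evidentiality assumed -ro → preporo.
Apply vowel harmony: preporo → prepere.

prepere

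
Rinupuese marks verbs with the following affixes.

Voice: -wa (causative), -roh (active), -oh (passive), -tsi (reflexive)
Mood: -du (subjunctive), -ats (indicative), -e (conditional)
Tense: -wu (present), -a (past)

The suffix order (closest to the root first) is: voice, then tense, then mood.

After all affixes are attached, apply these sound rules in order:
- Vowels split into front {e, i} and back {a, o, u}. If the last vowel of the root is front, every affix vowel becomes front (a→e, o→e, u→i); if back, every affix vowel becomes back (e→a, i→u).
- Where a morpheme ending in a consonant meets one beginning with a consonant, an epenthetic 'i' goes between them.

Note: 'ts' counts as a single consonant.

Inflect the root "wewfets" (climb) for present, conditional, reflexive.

Attach voice reflexive -tsi → wewfetstsi.
Attach tense present -wu → wewfetstsiwu.
Attach mood conditional -e → wewfetstsiwue.
Apply vowel harmony: wewfetstsiwue → wewfetstsiwie.
Apply epenthesis: wewfetstsiwie → wewfetsitsiwie.

wewfetsitsiwie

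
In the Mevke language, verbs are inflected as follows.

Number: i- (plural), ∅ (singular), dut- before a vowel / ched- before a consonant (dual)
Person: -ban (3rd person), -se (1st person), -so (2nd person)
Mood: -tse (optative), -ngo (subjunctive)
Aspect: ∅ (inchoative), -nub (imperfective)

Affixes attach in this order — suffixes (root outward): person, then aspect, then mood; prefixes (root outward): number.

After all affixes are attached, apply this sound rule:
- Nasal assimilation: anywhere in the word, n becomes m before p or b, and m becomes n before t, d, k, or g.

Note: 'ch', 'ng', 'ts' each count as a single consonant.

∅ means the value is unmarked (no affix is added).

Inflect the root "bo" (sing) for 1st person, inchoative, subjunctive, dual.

chedbosengo

Attach number dual ched- (before consonant 'b') → chedbo.
Attach person 1st person -se → chedbose.
aspect = inchoative: zero marking, form stays chedbose.
Attach mood subjunctive -ngo → chedbosengo.
Nasal assimilation: no change.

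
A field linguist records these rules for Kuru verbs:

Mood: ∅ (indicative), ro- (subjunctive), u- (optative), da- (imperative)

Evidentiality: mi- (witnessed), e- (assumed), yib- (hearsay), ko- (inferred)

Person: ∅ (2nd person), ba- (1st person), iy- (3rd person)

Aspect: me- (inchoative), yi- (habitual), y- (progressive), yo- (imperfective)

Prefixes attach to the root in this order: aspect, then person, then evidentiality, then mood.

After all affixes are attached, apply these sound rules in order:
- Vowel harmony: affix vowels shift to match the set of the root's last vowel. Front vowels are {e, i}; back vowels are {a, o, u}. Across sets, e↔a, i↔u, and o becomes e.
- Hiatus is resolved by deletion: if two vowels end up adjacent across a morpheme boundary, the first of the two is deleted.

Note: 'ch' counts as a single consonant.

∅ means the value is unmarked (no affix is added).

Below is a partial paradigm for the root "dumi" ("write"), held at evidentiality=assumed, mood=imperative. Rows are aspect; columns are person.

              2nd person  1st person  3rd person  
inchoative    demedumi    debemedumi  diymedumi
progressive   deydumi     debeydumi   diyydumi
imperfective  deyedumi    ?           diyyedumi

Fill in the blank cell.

debeyedumi

Attach aspect imperfective yo- → yodumi.
Attach person 1st person ba- → bayodumi.
Attach evidentiality assumed e- → ebayodumi.
Attach mood imperative da- → daebayodumi.
Apply vowel harmony: daebayodumi → deebeyedumi.
Apply vowel deletion: deebeyedumi → debeyedumi.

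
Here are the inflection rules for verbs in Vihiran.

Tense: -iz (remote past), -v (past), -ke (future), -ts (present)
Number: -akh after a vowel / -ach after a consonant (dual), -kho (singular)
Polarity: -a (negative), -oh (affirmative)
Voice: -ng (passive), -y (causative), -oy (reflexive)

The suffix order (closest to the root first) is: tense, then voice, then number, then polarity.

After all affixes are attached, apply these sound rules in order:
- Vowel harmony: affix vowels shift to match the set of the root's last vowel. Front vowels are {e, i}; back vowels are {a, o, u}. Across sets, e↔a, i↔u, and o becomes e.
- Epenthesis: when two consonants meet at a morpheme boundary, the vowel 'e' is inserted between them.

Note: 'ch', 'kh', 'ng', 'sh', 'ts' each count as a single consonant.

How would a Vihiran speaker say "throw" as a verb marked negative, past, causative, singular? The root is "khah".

khaheveyekhoa

Attach tense past -v → khahv.
Attach voice causative -y → khahvy.
Attach number singular -kho → khahvykho.
Attach polarity negative -a → khahvykhoa.
Vowel harmony: no change.
Apply epenthesis: khahvykhoa → khaheveyekhoa.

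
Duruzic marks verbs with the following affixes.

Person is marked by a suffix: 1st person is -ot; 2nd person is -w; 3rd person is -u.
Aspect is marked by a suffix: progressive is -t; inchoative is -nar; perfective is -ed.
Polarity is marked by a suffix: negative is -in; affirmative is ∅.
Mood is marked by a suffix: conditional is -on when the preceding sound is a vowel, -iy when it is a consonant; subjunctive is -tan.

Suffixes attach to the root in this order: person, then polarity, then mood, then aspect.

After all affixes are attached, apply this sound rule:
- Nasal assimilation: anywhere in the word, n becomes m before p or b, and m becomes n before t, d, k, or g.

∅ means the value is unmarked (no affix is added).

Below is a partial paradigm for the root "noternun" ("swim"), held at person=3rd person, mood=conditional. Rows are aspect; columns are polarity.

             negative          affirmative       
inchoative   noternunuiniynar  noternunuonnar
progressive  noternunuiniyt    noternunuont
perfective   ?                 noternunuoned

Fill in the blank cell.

Attach person 3rd person -u → noternunu.
Attach polarity negative -in → noternunuin.
Attach mood conditional -iy (after consonant 'n') → noternunuiniy.
Attach aspect perfective -ed → noternunuiniyed.
Nasal assimilation: no change.

noternunuiniyed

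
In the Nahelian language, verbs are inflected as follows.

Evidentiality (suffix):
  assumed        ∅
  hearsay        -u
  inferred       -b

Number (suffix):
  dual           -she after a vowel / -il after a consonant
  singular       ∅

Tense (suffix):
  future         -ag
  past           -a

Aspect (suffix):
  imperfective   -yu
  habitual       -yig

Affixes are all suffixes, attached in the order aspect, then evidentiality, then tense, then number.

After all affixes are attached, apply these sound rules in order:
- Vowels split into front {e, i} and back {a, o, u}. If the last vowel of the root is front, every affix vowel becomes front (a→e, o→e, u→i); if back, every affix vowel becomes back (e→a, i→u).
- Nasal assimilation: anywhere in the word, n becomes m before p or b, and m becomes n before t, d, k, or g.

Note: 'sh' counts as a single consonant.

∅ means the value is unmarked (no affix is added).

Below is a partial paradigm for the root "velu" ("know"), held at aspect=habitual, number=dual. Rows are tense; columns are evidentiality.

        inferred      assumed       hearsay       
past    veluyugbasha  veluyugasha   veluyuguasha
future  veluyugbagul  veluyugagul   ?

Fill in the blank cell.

Attach aspect habitual -yig → veluyig.
Attach evidentiality hearsay -u → veluyigu.
Attach tense future -ag → veluyiguag.
Attach number dual -il (after consonant 'g') → veluyiguagil.
Apply vowel harmony: veluyiguagil → veluyuguagul.
Nasal assimilation: no change.

veluyuguagul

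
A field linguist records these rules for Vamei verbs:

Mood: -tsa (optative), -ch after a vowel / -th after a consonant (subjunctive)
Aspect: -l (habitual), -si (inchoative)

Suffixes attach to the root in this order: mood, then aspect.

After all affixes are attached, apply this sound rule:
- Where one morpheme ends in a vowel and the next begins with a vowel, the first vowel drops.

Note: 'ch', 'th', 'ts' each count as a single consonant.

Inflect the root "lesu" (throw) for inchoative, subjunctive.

lesuchsi

Attach mood subjunctive -ch (after vowel 'u') → lesuch.
Attach aspect inchoative -si → lesuchsi.
Vowel deletion: no change.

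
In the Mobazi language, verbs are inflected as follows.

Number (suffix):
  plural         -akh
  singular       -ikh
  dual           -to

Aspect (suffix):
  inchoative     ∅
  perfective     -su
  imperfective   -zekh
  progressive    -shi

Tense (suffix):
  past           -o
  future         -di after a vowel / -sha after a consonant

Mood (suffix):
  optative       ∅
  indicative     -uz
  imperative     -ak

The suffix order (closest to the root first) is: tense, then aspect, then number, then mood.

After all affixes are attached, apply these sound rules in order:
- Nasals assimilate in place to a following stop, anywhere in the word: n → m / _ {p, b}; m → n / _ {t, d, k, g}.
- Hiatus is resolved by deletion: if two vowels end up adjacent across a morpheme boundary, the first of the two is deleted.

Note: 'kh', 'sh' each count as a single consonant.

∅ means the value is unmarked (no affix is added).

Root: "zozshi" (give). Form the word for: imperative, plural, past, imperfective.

zozshozekhakhak

Attach tense past -o → zozshio.
Attach aspect imperfective -zekh → zozshiozekh.
Attach number plural -akh → zozshiozekhakh.
Attach mood imperative -ak → zozshiozekhakhak.
Nasal assimilation: no change.
Apply vowel deletion: zozshiozekhakhak → zozshozekhakhak.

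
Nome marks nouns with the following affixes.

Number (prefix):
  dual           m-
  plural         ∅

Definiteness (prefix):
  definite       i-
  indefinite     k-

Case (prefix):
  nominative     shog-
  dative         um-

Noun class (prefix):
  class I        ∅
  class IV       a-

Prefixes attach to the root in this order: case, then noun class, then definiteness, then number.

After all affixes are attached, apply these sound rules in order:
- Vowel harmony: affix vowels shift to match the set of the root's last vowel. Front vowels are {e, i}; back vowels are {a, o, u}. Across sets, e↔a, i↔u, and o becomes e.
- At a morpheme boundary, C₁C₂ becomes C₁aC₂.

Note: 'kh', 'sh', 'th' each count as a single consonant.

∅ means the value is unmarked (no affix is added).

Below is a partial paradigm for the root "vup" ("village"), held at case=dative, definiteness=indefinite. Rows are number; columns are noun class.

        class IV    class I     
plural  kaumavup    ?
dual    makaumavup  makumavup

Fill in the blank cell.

kumavup

Attach case dative um- → umvup.
noun class = class I: zero marking, form stays umvup.
Attach definiteness indefinite k- → kumvup.
number = plural: zero marking, form stays kumvup.
Vowel harmony: no change.
Apply epenthesis: kumvup → kumavup.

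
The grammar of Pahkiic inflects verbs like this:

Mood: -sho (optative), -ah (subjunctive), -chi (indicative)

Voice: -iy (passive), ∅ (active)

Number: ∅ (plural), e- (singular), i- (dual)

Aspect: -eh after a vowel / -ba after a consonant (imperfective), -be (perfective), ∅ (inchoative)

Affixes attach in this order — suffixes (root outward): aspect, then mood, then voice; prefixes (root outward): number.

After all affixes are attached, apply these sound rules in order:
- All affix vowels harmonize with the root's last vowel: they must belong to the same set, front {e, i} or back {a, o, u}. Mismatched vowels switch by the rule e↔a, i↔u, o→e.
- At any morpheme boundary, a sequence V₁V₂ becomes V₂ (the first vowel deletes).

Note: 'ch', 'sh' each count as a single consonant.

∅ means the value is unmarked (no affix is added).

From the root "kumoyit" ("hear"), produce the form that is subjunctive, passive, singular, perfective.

ekumoyitbehiy

Attach aspect perfective -be → kumoyitbe.
Attach mood subjunctive -ah → kumoyitbeah.
Attach voice passive -iy → kumoyitbeahiy.
Attach number singular e- → ekumoyitbeahiy.
Apply vowel harmony: ekumoyitbeahiy → ekumoyitbeehiy.
Apply vowel deletion: ekumoyitbeehiy → ekumoyitbehiy.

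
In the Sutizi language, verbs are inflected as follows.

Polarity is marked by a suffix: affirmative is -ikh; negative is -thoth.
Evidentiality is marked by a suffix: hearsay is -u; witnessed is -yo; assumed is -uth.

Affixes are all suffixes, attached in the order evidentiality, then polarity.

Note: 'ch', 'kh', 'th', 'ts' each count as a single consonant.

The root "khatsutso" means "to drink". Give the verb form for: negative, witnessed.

Attach evidentiality witnessed -yo → khatsutsoyo.
Attach polarity negative -thoth → khatsutsoyothoth.

khatsutsoyothoth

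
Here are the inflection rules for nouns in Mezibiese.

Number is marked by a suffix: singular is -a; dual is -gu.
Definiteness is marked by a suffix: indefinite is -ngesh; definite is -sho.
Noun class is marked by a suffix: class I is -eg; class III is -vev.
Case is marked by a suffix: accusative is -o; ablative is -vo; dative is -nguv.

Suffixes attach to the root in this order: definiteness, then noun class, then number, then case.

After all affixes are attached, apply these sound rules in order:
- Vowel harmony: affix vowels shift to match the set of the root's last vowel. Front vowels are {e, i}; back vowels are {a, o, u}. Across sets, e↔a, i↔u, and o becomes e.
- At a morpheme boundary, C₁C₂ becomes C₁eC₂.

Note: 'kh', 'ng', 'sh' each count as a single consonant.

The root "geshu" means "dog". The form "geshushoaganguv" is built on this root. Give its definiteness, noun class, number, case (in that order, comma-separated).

definite, class I, singular, dative

Segment: geshu-sho-eg-a-nguv.
definiteness: -sho → definite.
noun class: -eg → class I.
number: -a → singular.
case: -nguv → dative.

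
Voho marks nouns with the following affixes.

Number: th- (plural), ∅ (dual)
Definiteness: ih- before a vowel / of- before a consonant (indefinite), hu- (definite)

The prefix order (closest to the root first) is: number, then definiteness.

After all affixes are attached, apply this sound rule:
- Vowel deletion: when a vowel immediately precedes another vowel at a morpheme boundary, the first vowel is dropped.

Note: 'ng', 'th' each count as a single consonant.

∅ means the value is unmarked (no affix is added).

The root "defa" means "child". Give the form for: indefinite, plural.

Attach number plural th- → thdefa.
Attach definiteness indefinite of- (before consonant 'th') → ofthdefa.
Vowel deletion: no change.

ofthdefa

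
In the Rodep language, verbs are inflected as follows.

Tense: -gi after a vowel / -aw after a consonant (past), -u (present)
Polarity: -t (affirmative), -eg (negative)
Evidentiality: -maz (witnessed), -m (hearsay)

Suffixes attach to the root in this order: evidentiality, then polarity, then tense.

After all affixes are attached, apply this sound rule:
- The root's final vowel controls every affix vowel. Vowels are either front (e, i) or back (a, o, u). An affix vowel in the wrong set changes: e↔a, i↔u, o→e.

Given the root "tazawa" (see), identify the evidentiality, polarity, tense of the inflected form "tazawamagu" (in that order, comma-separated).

hearsay, negative, present

Segment: tazawa-m-eg-u.
evidentiality: -m → hearsay.
polarity: -eg → negative.
tense: -u → present.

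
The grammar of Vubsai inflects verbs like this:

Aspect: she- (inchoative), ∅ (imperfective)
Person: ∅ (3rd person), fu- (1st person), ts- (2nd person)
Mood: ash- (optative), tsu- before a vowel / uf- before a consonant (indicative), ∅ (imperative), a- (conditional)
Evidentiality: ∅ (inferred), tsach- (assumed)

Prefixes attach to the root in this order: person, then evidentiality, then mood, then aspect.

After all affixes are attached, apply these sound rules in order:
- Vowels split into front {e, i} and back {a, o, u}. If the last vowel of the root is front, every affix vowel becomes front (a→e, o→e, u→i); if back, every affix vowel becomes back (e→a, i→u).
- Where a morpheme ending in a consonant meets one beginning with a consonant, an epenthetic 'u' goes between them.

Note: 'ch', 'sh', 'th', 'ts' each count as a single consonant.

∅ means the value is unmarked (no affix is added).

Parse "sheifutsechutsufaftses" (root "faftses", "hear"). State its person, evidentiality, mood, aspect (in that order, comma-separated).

2nd person, assumed, indicative, inchoative

Segment: she-uf-tsach-ts-faftses.
person: ts- → 2nd person.
evidentiality: tsach- → assumed.
mood: tsu/uf- → indicative.
aspect: she- → inchoative.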